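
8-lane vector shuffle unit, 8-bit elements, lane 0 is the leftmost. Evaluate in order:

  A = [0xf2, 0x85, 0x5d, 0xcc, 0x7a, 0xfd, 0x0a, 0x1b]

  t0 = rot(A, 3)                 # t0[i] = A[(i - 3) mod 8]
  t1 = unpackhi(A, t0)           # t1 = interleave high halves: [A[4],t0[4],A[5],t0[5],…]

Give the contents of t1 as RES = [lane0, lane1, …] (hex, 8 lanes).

RES = [0x7a, 0x85, 0xfd, 0x5d, 0x0a, 0xcc, 0x1b, 0x7a]

t0 = [0xfd, 0x0a, 0x1b, 0xf2, 0x85, 0x5d, 0xcc, 0x7a]
t1 = [0x7a, 0x85, 0xfd, 0x5d, 0x0a, 0xcc, 0x1b, 0x7a]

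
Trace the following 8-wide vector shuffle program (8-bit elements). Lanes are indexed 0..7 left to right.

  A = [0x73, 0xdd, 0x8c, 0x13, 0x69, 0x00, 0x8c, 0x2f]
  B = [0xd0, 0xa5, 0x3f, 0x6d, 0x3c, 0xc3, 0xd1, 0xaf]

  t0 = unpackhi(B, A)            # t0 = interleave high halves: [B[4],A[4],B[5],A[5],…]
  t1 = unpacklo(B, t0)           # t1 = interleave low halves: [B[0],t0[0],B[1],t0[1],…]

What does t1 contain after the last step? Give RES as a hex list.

RES = [0xd0, 0x3c, 0xa5, 0x69, 0x3f, 0xc3, 0x6d, 0x00]

→ t0 |3c|69|c3|00|d1|8c|af|2f|
→ t1 |d0|3c|a5|69|3f|c3|6d|00|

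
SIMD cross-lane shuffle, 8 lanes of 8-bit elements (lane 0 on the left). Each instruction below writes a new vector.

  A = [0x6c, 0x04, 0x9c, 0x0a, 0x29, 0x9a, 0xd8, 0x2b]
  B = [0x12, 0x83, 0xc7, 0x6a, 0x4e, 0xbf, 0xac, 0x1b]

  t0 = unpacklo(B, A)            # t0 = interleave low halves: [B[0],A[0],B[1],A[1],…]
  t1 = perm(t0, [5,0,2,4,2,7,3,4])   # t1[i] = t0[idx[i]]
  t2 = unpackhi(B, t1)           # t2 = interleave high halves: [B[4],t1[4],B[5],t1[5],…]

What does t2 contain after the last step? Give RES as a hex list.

RES = [ 0x4e  0x83  0xbf  0x0a  0xac  0x04  0x1b  0xc7 ]

  t0: 12 6c 83 04 c7 9c 6a 0a
  t1: 9c 12 83 c7 83 0a 04 c7
  t2: 4e 83 bf 0a ac 04 1b c7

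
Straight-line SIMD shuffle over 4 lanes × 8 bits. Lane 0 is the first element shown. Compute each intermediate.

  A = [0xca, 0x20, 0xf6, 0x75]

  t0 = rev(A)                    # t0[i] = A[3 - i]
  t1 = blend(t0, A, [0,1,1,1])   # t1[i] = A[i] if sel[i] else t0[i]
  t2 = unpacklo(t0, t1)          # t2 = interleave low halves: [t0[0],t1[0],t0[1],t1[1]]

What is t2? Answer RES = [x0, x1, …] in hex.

  t0: 75 f6 20 ca
  t1: 75 20 f6 75
  t2: 75 75 f6 20

RES = [0x75, 0x75, 0xf6, 0x20]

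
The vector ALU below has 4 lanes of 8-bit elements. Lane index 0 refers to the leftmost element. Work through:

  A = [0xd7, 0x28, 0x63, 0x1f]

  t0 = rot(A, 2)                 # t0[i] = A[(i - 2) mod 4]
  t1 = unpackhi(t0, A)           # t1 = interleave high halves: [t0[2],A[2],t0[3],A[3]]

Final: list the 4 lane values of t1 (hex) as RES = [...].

  t0: 63 1f d7 28
  t1: d7 63 28 1f

RES = [ 0xd7  0x63  0x28  0x1f ]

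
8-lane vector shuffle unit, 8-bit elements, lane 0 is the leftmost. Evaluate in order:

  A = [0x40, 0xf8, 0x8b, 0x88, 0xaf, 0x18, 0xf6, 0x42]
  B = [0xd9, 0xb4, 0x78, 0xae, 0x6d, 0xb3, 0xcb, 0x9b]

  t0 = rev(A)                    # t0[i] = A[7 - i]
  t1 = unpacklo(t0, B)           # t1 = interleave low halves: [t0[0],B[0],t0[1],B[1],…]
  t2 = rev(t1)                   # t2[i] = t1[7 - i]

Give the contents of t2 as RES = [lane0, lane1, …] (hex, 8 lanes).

  t0: 42 f6 18 af 88 8b f8 40
  t1: 42 d9 f6 b4 18 78 af ae
  t2: ae af 78 18 b4 f6 d9 42

RES = [0xae, 0xaf, 0x78, 0x18, 0xb4, 0xf6, 0xd9, 0x42]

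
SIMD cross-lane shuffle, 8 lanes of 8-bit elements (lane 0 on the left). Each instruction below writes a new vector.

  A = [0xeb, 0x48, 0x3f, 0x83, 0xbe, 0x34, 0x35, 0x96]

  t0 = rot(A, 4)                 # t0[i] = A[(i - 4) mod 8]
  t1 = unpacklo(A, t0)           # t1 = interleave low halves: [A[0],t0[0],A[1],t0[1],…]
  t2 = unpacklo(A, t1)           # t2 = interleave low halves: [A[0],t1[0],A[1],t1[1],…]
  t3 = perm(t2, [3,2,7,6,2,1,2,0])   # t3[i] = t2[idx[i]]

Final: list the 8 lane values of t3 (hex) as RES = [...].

RES = [0xbe, 0x48, 0x34, 0x83, 0x48, 0xeb, 0x48, 0xeb]

→ t0 |be|34|35|96|eb|48|3f|83|
→ t1 |eb|be|48|34|3f|35|83|96|
→ t2 |eb|eb|48|be|3f|48|83|34|
→ t3 |be|48|34|83|48|eb|48|eb|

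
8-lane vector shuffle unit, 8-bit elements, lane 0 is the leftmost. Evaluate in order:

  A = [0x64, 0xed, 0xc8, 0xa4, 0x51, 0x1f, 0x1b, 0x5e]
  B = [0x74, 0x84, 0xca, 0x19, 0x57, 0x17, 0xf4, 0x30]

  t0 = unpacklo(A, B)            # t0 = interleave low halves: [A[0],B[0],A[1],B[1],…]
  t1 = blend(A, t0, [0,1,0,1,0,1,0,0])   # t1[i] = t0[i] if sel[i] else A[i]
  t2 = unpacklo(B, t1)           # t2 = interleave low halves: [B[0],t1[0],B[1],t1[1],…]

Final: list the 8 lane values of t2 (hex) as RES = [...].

  t0: 64 74 ed 84 c8 ca a4 19
  t1: 64 74 c8 84 51 ca 1b 5e
  t2: 74 64 84 74 ca c8 19 84

RES = [ 0x74  0x64  0x84  0x74  0xca  0xc8  0x19  0x84 ]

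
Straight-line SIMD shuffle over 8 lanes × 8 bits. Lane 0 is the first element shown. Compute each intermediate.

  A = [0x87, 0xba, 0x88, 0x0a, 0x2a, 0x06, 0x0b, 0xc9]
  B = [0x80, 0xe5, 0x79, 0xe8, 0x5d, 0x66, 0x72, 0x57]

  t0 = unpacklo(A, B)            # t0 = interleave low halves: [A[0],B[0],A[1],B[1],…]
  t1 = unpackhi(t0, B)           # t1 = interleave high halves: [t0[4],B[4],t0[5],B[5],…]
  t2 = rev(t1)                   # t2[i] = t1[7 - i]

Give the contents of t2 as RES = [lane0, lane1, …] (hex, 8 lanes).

t0 = [0x87, 0x80, 0xba, 0xe5, 0x88, 0x79, 0x0a, 0xe8]
t1 = [0x88, 0x5d, 0x79, 0x66, 0x0a, 0x72, 0xe8, 0x57]
t2 = [0x57, 0xe8, 0x72, 0x0a, 0x66, 0x79, 0x5d, 0x88]

RES = [0x57, 0xe8, 0x72, 0x0a, 0x66, 0x79, 0x5d, 0x88]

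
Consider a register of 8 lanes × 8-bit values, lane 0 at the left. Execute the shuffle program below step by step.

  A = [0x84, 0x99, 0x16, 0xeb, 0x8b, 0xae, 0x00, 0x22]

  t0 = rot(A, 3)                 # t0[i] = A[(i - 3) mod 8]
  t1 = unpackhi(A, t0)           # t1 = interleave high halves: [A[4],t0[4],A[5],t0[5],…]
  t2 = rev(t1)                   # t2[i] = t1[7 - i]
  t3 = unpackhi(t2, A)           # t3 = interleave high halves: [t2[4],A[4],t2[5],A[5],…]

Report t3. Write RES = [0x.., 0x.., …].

RES = [ 0x16  0x8b  0xae  0xae  0x99  0x00  0x8b  0x22 ]

t0 = [0xae, 0x00, 0x22, 0x84, 0x99, 0x16, 0xeb, 0x8b]
t1 = [0x8b, 0x99, 0xae, 0x16, 0x00, 0xeb, 0x22, 0x8b]
t2 = [0x8b, 0x22, 0xeb, 0x00, 0x16, 0xae, 0x99, 0x8b]
t3 = [0x16, 0x8b, 0xae, 0xae, 0x99, 0x00, 0x8b, 0x22]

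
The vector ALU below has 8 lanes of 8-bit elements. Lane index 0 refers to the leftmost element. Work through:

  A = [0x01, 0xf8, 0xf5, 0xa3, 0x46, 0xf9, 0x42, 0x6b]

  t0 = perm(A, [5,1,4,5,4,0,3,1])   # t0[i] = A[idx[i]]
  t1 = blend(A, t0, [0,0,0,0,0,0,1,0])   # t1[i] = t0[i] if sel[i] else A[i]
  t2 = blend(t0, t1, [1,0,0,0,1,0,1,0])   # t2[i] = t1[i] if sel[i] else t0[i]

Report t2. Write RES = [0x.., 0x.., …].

RES = [0x01, 0xf8, 0x46, 0xf9, 0x46, 0x01, 0xa3, 0xf8]

→ t0 |f9|f8|46|f9|46|01|a3|f8|
→ t1 |01|f8|f5|a3|46|f9|a3|6b|
→ t2 |01|f8|46|f9|46|01|a3|f8|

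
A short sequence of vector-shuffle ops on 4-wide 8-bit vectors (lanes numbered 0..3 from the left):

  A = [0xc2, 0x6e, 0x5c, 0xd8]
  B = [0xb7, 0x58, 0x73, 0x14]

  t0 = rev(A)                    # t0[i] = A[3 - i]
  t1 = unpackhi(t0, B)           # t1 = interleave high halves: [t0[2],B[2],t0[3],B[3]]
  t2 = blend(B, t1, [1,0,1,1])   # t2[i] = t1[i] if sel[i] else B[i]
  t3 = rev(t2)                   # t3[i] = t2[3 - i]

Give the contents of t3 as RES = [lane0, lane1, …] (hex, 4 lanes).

  t0: d8 5c 6e c2
  t1: 6e 73 c2 14
  t2: 6e 58 c2 14
  t3: 14 c2 58 6e

RES = [ 0x14  0xc2  0x58  0x6e ]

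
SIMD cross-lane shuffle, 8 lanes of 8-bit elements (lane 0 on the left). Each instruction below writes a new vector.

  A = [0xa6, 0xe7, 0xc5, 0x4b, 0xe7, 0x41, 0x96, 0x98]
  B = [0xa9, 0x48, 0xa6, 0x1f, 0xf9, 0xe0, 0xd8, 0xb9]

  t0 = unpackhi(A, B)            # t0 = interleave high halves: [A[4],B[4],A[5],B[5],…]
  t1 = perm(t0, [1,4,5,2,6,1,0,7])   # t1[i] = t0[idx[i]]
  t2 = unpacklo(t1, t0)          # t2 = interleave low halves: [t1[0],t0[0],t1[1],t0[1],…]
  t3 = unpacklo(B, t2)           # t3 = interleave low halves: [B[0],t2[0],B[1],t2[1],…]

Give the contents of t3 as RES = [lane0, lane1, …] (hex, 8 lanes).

RES = [0xa9, 0xf9, 0x48, 0xe7, 0xa6, 0x96, 0x1f, 0xf9]

t0 = [0xe7, 0xf9, 0x41, 0xe0, 0x96, 0xd8, 0x98, 0xb9]
t1 = [0xf9, 0x96, 0xd8, 0x41, 0x98, 0xf9, 0xe7, 0xb9]
t2 = [0xf9, 0xe7, 0x96, 0xf9, 0xd8, 0x41, 0x41, 0xe0]
t3 = [0xa9, 0xf9, 0x48, 0xe7, 0xa6, 0x96, 0x1f, 0xf9]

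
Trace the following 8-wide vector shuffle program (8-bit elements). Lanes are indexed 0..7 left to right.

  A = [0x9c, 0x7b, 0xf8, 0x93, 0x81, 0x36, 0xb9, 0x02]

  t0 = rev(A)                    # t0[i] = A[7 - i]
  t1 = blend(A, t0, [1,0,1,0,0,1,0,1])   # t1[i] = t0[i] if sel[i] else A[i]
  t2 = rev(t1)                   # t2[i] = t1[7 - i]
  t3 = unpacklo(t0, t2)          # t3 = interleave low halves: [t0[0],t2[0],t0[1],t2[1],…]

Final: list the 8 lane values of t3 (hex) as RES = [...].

RES = [ 0x02  0x9c  0xb9  0xb9  0x36  0xf8  0x81  0x81 ]

  t0: 02 b9 36 81 93 f8 7b 9c
  t1: 02 7b 36 93 81 f8 b9 9c
  t2: 9c b9 f8 81 93 36 7b 02
  t3: 02 9c b9 b9 36 f8 81 81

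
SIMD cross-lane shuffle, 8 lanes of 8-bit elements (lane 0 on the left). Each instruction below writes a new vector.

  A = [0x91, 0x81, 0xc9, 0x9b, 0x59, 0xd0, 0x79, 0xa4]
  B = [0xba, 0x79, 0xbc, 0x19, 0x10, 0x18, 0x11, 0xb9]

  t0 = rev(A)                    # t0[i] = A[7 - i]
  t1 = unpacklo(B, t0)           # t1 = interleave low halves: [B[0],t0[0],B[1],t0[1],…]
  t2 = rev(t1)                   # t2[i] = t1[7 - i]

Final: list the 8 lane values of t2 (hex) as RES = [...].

  t0: a4 79 d0 59 9b c9 81 91
  t1: ba a4 79 79 bc d0 19 59
  t2: 59 19 d0 bc 79 79 a4 ba

RES = [0x59, 0x19, 0xd0, 0xbc, 0x79, 0x79, 0xa4, 0xba]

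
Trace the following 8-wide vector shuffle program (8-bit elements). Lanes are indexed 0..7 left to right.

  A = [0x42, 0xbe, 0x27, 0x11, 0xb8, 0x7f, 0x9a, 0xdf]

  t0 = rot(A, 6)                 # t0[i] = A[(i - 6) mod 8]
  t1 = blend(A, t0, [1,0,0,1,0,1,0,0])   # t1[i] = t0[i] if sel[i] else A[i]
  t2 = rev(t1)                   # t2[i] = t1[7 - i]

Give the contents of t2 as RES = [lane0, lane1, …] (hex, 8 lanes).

→ t0 |27|11|b8|7f|9a|df|42|be|
→ t1 |27|be|27|7f|b8|df|9a|df|
→ t2 |df|9a|df|b8|7f|27|be|27|

RES = [ 0xdf  0x9a  0xdf  0xb8  0x7f  0x27  0xbe  0x27 ]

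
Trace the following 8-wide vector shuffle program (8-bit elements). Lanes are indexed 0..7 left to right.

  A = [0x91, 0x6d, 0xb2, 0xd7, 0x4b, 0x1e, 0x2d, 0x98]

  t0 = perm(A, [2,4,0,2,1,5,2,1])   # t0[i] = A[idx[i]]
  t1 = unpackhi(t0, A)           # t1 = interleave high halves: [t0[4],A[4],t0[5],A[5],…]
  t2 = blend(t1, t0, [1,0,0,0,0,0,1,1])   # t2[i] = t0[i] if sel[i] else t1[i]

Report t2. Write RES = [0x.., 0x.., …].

  t0: b2 4b 91 b2 6d 1e b2 6d
  t1: 6d 4b 1e 1e b2 2d 6d 98
  t2: b2 4b 1e 1e b2 2d b2 6d

RES = [ 0xb2  0x4b  0x1e  0x1e  0xb2  0x2d  0xb2  0x6d ]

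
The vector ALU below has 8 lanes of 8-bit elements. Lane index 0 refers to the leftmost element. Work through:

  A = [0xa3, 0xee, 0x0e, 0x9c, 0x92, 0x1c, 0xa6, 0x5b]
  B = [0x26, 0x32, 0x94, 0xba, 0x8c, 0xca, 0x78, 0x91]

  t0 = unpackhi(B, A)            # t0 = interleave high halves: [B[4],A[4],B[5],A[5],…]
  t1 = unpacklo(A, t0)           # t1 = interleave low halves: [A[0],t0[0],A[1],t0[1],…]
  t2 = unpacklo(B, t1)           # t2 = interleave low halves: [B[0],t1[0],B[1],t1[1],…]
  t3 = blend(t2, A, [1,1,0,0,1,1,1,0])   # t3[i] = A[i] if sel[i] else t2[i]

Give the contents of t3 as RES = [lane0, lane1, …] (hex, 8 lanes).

RES = [ 0xa3  0xee  0x32  0x8c  0x92  0x1c  0xa6  0x92 ]

→ t0 |8c|92|ca|1c|78|a6|91|5b|
→ t1 |a3|8c|ee|92|0e|ca|9c|1c|
→ t2 |26|a3|32|8c|94|ee|ba|92|
→ t3 |a3|ee|32|8c|92|1c|a6|92|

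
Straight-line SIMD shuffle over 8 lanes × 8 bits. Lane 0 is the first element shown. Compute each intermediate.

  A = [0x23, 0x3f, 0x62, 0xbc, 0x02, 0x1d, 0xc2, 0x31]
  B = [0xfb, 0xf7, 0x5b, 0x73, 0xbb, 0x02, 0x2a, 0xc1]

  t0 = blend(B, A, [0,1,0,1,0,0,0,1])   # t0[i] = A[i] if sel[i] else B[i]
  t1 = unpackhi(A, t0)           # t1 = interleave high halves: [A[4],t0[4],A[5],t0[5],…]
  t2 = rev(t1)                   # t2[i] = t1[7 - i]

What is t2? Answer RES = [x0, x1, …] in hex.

RES = [0x31, 0x31, 0x2a, 0xc2, 0x02, 0x1d, 0xbb, 0x02]

t0 = [0xfb, 0x3f, 0x5b, 0xbc, 0xbb, 0x02, 0x2a, 0x31]
t1 = [0x02, 0xbb, 0x1d, 0x02, 0xc2, 0x2a, 0x31, 0x31]
t2 = [0x31, 0x31, 0x2a, 0xc2, 0x02, 0x1d, 0xbb, 0x02]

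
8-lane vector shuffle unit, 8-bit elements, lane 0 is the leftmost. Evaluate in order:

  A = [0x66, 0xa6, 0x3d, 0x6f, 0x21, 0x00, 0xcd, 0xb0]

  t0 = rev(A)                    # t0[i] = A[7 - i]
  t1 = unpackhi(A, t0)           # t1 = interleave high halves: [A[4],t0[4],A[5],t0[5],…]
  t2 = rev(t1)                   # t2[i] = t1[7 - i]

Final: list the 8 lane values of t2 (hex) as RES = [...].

RES = [ 0x66  0xb0  0xa6  0xcd  0x3d  0x00  0x6f  0x21 ]

→ t0 |b0|cd|00|21|6f|3d|a6|66|
→ t1 |21|6f|00|3d|cd|a6|b0|66|
→ t2 |66|b0|a6|cd|3d|00|6f|21|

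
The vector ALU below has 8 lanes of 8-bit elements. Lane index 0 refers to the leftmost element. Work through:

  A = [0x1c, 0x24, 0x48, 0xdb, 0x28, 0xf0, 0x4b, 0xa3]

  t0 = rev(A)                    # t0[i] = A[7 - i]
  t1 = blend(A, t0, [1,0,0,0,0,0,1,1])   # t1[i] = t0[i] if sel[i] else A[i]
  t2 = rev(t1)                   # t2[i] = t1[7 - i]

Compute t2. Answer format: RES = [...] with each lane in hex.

  t0: a3 4b f0 28 db 48 24 1c
  t1: a3 24 48 db 28 f0 24 1c
  t2: 1c 24 f0 28 db 48 24 a3

RES = [ 0x1c  0x24  0xf0  0x28  0xdb  0x48  0x24  0xa3 ]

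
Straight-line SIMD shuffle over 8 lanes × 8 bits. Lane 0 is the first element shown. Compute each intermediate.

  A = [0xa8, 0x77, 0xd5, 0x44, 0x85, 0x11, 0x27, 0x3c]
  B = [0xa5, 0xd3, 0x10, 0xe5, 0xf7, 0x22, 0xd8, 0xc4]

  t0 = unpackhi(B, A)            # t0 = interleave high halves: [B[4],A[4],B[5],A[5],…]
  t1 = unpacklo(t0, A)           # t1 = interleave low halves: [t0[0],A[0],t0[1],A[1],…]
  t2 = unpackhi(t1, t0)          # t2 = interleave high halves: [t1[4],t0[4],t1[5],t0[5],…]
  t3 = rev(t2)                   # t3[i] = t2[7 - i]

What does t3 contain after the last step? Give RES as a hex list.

RES = [ 0x3c  0x44  0xc4  0x11  0x27  0xd5  0xd8  0x22 ]

t0 = [0xf7, 0x85, 0x22, 0x11, 0xd8, 0x27, 0xc4, 0x3c]
t1 = [0xf7, 0xa8, 0x85, 0x77, 0x22, 0xd5, 0x11, 0x44]
t2 = [0x22, 0xd8, 0xd5, 0x27, 0x11, 0xc4, 0x44, 0x3c]
t3 = [0x3c, 0x44, 0xc4, 0x11, 0x27, 0xd5, 0xd8, 0x22]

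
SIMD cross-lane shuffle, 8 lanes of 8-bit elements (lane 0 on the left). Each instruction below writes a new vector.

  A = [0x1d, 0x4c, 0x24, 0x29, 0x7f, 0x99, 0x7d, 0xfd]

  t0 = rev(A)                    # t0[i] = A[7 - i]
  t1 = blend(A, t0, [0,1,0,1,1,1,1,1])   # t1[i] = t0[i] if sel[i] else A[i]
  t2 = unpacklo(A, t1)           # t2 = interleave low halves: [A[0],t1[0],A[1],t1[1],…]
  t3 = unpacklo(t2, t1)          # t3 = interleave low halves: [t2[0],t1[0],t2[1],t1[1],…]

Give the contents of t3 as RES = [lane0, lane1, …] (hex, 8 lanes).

t0 = [0xfd, 0x7d, 0x99, 0x7f, 0x29, 0x24, 0x4c, 0x1d]
t1 = [0x1d, 0x7d, 0x24, 0x7f, 0x29, 0x24, 0x4c, 0x1d]
t2 = [0x1d, 0x1d, 0x4c, 0x7d, 0x24, 0x24, 0x29, 0x7f]
t3 = [0x1d, 0x1d, 0x1d, 0x7d, 0x4c, 0x24, 0x7d, 0x7f]

RES = [0x1d, 0x1d, 0x1d, 0x7d, 0x4c, 0x24, 0x7d, 0x7f]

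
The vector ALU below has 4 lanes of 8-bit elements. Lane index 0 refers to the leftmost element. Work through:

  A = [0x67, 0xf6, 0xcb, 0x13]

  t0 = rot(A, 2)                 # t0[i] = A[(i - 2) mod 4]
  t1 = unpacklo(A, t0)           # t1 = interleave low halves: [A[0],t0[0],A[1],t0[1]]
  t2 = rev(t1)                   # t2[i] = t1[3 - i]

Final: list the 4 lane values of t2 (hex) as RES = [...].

t0 = [0xcb, 0x13, 0x67, 0xf6]
t1 = [0x67, 0xcb, 0xf6, 0x13]
t2 = [0x13, 0xf6, 0xcb, 0x67]

RES = [0x13, 0xf6, 0xcb, 0x67]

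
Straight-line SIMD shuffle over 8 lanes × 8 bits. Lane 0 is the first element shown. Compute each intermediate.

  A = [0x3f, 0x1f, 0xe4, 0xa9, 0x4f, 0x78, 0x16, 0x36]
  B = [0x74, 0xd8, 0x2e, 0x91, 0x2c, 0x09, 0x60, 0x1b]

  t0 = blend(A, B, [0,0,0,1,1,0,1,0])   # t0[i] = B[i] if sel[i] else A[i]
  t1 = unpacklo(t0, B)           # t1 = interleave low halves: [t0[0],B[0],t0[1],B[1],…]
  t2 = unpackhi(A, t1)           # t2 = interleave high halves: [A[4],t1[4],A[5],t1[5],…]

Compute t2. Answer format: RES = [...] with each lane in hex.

t0 = [0x3f, 0x1f, 0xe4, 0x91, 0x2c, 0x78, 0x60, 0x36]
t1 = [0x3f, 0x74, 0x1f, 0xd8, 0xe4, 0x2e, 0x91, 0x91]
t2 = [0x4f, 0xe4, 0x78, 0x2e, 0x16, 0x91, 0x36, 0x91]

RES = [0x4f, 0xe4, 0x78, 0x2e, 0x16, 0x91, 0x36, 0x91]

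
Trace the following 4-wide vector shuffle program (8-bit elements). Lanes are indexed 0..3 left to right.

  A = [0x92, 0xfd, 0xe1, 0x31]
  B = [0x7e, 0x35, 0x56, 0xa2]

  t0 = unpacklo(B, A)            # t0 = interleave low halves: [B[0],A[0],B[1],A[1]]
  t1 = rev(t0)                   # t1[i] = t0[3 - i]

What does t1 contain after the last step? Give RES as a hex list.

RES = [0xfd, 0x35, 0x92, 0x7e]

t0 = [0x7e, 0x92, 0x35, 0xfd]
t1 = [0xfd, 0x35, 0x92, 0x7e]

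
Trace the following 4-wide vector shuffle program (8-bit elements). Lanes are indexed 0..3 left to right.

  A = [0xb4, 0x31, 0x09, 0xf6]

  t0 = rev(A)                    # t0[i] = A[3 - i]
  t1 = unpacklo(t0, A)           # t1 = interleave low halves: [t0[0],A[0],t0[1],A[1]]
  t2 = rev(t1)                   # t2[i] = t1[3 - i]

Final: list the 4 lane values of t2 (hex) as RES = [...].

RES = [0x31, 0x09, 0xb4, 0xf6]

  t0: f6 09 31 b4
  t1: f6 b4 09 31
  t2: 31 09 b4 f6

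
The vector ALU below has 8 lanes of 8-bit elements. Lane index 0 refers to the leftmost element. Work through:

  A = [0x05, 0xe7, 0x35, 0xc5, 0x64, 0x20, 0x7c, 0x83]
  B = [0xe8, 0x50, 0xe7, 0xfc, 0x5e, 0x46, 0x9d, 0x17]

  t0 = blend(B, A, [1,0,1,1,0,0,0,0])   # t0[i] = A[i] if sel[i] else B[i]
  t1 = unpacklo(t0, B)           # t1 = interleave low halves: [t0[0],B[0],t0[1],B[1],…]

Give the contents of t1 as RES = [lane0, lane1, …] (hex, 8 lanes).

t0 = [0x05, 0x50, 0x35, 0xc5, 0x5e, 0x46, 0x9d, 0x17]
t1 = [0x05, 0xe8, 0x50, 0x50, 0x35, 0xe7, 0xc5, 0xfc]

RES = [ 0x05  0xe8  0x50  0x50  0x35  0xe7  0xc5  0xfc ]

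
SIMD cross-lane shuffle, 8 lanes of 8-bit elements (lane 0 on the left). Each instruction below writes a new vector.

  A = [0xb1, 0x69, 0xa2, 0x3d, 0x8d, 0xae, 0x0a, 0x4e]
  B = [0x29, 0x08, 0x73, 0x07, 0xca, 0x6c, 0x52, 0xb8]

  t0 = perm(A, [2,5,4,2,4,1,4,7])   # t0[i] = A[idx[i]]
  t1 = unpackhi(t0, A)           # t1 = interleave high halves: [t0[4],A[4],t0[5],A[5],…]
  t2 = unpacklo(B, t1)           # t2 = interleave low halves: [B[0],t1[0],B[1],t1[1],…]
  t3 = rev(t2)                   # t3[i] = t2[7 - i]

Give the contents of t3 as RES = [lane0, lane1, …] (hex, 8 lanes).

→ t0 |a2|ae|8d|a2|8d|69|8d|4e|
→ t1 |8d|8d|69|ae|8d|0a|4e|4e|
→ t2 |29|8d|08|8d|73|69|07|ae|
→ t3 |ae|07|69|73|8d|08|8d|29|

RES = [0xae, 0x07, 0x69, 0x73, 0x8d, 0x08, 0x8d, 0x29]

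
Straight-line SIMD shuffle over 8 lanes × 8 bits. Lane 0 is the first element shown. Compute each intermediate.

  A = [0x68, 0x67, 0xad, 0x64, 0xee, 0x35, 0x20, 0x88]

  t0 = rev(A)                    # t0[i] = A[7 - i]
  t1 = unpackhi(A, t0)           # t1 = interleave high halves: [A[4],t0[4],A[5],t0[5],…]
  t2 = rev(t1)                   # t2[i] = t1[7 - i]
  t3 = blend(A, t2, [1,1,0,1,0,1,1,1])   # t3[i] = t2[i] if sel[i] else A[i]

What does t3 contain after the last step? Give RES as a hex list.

RES = [ 0x68  0x88  0xad  0x20  0xee  0x35  0x64  0xee ]

→ t0 |88|20|35|ee|64|ad|67|68|
→ t1 |ee|64|35|ad|20|67|88|68|
→ t2 |68|88|67|20|ad|35|64|ee|
→ t3 |68|88|ad|20|ee|35|64|ee|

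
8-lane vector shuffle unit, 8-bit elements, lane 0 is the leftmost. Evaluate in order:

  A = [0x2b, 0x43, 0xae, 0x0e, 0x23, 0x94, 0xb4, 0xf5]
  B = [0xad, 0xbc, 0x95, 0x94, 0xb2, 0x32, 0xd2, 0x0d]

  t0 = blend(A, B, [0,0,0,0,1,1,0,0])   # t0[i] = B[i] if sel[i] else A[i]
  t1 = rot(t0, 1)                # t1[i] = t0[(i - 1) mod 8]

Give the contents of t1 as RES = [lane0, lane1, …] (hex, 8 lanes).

  t0: 2b 43 ae 0e b2 32 b4 f5
  t1: f5 2b 43 ae 0e b2 32 b4

RES = [0xf5, 0x2b, 0x43, 0xae, 0x0e, 0xb2, 0x32, 0xb4]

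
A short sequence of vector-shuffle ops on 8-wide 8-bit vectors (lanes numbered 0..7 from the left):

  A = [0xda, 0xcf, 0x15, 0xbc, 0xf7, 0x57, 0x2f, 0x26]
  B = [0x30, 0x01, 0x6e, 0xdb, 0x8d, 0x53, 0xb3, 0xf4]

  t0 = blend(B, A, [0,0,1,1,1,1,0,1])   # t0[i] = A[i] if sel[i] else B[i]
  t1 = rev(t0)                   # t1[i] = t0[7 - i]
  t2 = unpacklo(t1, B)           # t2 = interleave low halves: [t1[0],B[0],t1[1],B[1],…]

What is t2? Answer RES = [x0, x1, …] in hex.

RES = [ 0x26  0x30  0xb3  0x01  0x57  0x6e  0xf7  0xdb ]

  t0: 30 01 15 bc f7 57 b3 26
  t1: 26 b3 57 f7 bc 15 01 30
  t2: 26 30 b3 01 57 6e f7 db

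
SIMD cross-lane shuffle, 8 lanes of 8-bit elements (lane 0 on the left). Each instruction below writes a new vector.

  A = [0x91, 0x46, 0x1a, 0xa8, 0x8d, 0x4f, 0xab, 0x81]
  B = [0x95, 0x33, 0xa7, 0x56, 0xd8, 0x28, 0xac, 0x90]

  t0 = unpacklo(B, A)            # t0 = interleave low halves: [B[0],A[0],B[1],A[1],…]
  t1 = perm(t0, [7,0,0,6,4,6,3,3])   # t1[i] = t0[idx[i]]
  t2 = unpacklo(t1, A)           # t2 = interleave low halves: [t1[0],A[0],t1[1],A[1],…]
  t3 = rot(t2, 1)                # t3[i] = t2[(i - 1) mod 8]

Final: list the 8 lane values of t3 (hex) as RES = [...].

→ t0 |95|91|33|46|a7|1a|56|a8|
→ t1 |a8|95|95|56|a7|56|46|46|
→ t2 |a8|91|95|46|95|1a|56|a8|
→ t3 |a8|a8|91|95|46|95|1a|56|

RES = [0xa8, 0xa8, 0x91, 0x95, 0x46, 0x95, 0x1a, 0x56]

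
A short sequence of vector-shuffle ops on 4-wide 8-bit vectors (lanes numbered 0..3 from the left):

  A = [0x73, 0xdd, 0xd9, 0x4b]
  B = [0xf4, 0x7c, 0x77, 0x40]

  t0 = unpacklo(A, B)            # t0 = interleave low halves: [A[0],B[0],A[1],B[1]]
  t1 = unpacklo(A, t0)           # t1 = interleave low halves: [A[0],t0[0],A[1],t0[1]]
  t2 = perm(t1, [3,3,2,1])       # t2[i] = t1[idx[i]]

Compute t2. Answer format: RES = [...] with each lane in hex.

→ t0 |73|f4|dd|7c|
→ t1 |73|73|dd|f4|
→ t2 |f4|f4|dd|73|

RES = [0xf4, 0xf4, 0xdd, 0x73]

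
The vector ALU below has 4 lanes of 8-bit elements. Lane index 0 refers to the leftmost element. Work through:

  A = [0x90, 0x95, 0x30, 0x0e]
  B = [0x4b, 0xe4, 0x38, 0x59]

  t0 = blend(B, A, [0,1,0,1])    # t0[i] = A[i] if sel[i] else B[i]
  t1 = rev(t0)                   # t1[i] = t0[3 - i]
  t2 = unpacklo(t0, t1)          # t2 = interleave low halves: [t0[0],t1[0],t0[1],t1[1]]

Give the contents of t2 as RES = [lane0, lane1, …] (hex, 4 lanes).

RES = [0x4b, 0x0e, 0x95, 0x38]

→ t0 |4b|95|38|0e|
→ t1 |0e|38|95|4b|
→ t2 |4b|0e|95|38|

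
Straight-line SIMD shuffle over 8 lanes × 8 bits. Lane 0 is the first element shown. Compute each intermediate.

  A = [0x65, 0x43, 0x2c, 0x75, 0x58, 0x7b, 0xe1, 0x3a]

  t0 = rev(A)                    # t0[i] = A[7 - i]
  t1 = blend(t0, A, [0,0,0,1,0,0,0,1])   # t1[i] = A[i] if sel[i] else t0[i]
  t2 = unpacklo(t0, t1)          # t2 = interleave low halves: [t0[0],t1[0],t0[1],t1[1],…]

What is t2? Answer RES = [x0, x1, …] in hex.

RES = [0x3a, 0x3a, 0xe1, 0xe1, 0x7b, 0x7b, 0x58, 0x75]

  t0: 3a e1 7b 58 75 2c 43 65
  t1: 3a e1 7b 75 75 2c 43 3a
  t2: 3a 3a e1 e1 7b 7b 58 75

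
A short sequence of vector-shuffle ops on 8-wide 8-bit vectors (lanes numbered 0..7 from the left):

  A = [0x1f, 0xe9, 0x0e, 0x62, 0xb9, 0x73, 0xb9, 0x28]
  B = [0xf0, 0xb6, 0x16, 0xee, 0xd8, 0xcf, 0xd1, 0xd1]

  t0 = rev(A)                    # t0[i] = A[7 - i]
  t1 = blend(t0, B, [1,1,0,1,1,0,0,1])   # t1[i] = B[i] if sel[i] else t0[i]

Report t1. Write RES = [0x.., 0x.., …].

→ t0 |28|b9|73|b9|62|0e|e9|1f|
→ t1 |f0|b6|73|ee|d8|0e|e9|d1|

RES = [ 0xf0  0xb6  0x73  0xee  0xd8  0x0e  0xe9  0xd1 ]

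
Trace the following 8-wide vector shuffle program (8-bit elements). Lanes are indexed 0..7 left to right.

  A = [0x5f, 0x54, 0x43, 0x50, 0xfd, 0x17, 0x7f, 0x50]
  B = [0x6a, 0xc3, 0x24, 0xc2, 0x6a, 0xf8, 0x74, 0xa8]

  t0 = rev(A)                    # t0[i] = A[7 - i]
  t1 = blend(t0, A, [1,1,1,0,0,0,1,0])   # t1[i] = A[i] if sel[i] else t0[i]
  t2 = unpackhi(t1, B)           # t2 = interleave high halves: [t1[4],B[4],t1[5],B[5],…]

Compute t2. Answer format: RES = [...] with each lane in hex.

t0 = [0x50, 0x7f, 0x17, 0xfd, 0x50, 0x43, 0x54, 0x5f]
t1 = [0x5f, 0x54, 0x43, 0xfd, 0x50, 0x43, 0x7f, 0x5f]
t2 = [0x50, 0x6a, 0x43, 0xf8, 0x7f, 0x74, 0x5f, 0xa8]

RES = [0x50, 0x6a, 0x43, 0xf8, 0x7f, 0x74, 0x5f, 0xa8]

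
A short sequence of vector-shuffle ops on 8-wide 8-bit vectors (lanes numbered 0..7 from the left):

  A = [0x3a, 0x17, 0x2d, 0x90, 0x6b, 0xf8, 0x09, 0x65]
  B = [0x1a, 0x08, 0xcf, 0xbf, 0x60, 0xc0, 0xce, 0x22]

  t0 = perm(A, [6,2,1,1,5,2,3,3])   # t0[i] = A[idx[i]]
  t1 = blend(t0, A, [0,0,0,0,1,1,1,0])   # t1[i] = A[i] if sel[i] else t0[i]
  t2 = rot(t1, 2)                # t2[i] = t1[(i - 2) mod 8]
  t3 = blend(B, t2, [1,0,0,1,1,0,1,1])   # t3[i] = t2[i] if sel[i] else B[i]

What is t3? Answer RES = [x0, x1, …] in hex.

→ t0 |09|2d|17|17|f8|2d|90|90|
→ t1 |09|2d|17|17|6b|f8|09|90|
→ t2 |09|90|09|2d|17|17|6b|f8|
→ t3 |09|08|cf|2d|17|c0|6b|f8|

RES = [0x09, 0x08, 0xcf, 0x2d, 0x17, 0xc0, 0x6b, 0xf8]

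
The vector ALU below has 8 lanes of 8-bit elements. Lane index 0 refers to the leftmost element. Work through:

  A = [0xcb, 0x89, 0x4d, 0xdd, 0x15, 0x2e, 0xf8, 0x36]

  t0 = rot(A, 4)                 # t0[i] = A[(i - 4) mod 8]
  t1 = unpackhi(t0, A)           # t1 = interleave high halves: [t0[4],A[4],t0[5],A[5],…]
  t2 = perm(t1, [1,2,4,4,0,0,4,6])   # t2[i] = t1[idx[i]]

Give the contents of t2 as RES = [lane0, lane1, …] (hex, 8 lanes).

t0 = [0x15, 0x2e, 0xf8, 0x36, 0xcb, 0x89, 0x4d, 0xdd]
t1 = [0xcb, 0x15, 0x89, 0x2e, 0x4d, 0xf8, 0xdd, 0x36]
t2 = [0x15, 0x89, 0x4d, 0x4d, 0xcb, 0xcb, 0x4d, 0xdd]

RES = [0x15, 0x89, 0x4d, 0x4d, 0xcb, 0xcb, 0x4d, 0xdd]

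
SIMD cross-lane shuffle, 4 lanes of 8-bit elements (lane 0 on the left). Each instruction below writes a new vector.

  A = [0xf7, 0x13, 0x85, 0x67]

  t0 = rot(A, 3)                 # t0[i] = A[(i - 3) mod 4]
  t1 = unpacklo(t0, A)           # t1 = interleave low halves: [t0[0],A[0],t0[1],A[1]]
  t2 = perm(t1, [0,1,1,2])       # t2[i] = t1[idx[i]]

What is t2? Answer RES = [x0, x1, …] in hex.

t0 = [0x13, 0x85, 0x67, 0xf7]
t1 = [0x13, 0xf7, 0x85, 0x13]
t2 = [0x13, 0xf7, 0xf7, 0x85]

RES = [ 0x13  0xf7  0xf7  0x85 ]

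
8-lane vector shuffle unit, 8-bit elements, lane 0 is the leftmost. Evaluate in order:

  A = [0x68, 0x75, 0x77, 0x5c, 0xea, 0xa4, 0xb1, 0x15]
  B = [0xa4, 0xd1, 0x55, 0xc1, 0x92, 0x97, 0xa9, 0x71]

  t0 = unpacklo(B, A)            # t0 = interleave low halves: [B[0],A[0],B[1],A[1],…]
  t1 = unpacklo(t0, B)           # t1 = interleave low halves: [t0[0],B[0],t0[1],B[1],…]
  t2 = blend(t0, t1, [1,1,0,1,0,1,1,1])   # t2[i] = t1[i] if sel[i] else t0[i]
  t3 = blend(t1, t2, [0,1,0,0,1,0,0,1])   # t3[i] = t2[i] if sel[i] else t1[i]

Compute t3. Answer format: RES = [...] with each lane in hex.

RES = [ 0xa4  0xa4  0x68  0xd1  0x55  0x55  0x75  0xc1 ]

→ t0 |a4|68|d1|75|55|77|c1|5c|
→ t1 |a4|a4|68|d1|d1|55|75|c1|
→ t2 |a4|a4|d1|d1|55|55|75|c1|
→ t3 |a4|a4|68|d1|55|55|75|c1|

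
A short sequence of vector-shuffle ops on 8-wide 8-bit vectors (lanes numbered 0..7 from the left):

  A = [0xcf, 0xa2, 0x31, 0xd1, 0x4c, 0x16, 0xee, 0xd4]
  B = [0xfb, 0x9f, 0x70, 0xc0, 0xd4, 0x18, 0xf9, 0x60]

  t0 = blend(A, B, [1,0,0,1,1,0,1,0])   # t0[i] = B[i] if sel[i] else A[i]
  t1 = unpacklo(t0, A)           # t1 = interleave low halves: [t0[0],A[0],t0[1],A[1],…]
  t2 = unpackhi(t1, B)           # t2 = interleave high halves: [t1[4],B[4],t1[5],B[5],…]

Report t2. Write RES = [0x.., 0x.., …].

RES = [0x31, 0xd4, 0x31, 0x18, 0xc0, 0xf9, 0xd1, 0x60]

t0 = [0xfb, 0xa2, 0x31, 0xc0, 0xd4, 0x16, 0xf9, 0xd4]
t1 = [0xfb, 0xcf, 0xa2, 0xa2, 0x31, 0x31, 0xc0, 0xd1]
t2 = [0x31, 0xd4, 0x31, 0x18, 0xc0, 0xf9, 0xd1, 0x60]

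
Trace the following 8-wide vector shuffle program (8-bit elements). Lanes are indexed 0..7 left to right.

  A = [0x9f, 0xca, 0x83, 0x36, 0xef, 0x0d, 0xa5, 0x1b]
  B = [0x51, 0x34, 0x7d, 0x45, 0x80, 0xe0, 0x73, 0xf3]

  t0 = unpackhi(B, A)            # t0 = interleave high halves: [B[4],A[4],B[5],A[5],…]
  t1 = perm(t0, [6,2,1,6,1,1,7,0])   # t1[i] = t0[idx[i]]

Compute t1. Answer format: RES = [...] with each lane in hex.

RES = [0xf3, 0xe0, 0xef, 0xf3, 0xef, 0xef, 0x1b, 0x80]

t0 = [0x80, 0xef, 0xe0, 0x0d, 0x73, 0xa5, 0xf3, 0x1b]
t1 = [0xf3, 0xe0, 0xef, 0xf3, 0xef, 0xef, 0x1b, 0x80]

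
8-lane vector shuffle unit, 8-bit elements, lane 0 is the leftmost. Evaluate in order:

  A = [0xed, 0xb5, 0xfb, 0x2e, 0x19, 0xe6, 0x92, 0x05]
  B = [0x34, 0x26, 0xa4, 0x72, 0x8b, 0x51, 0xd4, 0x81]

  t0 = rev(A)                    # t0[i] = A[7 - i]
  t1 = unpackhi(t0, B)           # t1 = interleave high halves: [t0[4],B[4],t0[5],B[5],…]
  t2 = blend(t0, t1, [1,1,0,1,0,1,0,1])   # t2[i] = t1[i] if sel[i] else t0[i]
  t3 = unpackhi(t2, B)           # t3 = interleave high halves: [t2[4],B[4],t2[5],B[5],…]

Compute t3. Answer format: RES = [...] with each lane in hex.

RES = [0x2e, 0x8b, 0xd4, 0x51, 0xb5, 0xd4, 0x81, 0x81]

t0 = [0x05, 0x92, 0xe6, 0x19, 0x2e, 0xfb, 0xb5, 0xed]
t1 = [0x2e, 0x8b, 0xfb, 0x51, 0xb5, 0xd4, 0xed, 0x81]
t2 = [0x2e, 0x8b, 0xe6, 0x51, 0x2e, 0xd4, 0xb5, 0x81]
t3 = [0x2e, 0x8b, 0xd4, 0x51, 0xb5, 0xd4, 0x81, 0x81]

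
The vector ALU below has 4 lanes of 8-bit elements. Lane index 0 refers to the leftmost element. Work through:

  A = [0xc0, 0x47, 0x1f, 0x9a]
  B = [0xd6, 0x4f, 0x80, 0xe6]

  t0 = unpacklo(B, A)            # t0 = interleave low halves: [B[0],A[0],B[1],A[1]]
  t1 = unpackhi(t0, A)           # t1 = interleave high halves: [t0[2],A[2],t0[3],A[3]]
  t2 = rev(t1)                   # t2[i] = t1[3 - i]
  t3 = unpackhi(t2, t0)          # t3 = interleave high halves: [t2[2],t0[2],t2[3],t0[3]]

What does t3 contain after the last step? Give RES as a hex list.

t0 = [0xd6, 0xc0, 0x4f, 0x47]
t1 = [0x4f, 0x1f, 0x47, 0x9a]
t2 = [0x9a, 0x47, 0x1f, 0x4f]
t3 = [0x1f, 0x4f, 0x4f, 0x47]

RES = [0x1f, 0x4f, 0x4f, 0x47]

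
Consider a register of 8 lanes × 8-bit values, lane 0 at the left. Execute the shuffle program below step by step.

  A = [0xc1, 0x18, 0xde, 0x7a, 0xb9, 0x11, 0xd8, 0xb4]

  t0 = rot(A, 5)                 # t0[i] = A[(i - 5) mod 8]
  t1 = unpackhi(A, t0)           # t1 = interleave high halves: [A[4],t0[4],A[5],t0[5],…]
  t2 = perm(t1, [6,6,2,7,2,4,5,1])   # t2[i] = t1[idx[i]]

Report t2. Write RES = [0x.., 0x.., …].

  t0: 7a b9 11 d8 b4 c1 18 de
  t1: b9 b4 11 c1 d8 18 b4 de
  t2: b4 b4 11 de 11 d8 18 b4

RES = [ 0xb4  0xb4  0x11  0xde  0x11  0xd8  0x18  0xb4 ]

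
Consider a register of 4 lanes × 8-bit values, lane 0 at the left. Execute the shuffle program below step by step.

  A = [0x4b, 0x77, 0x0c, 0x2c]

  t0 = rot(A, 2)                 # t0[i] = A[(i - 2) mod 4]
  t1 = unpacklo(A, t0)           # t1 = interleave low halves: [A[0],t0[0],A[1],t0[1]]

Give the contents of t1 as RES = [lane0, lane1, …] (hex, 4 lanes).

RES = [ 0x4b  0x0c  0x77  0x2c ]

  t0: 0c 2c 4b 77
  t1: 4b 0c 77 2c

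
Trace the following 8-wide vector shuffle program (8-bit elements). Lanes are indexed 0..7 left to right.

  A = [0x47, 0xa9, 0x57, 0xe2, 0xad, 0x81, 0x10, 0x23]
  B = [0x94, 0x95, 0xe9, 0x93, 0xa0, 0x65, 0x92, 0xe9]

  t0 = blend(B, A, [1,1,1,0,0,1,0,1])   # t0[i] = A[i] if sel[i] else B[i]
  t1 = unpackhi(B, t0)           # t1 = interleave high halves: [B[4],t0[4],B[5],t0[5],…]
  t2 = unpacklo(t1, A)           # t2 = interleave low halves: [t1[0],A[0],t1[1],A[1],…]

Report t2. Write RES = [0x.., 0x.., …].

RES = [ 0xa0  0x47  0xa0  0xa9  0x65  0x57  0x81  0xe2 ]

t0 = [0x47, 0xa9, 0x57, 0x93, 0xa0, 0x81, 0x92, 0x23]
t1 = [0xa0, 0xa0, 0x65, 0x81, 0x92, 0x92, 0xe9, 0x23]
t2 = [0xa0, 0x47, 0xa0, 0xa9, 0x65, 0x57, 0x81, 0xe2]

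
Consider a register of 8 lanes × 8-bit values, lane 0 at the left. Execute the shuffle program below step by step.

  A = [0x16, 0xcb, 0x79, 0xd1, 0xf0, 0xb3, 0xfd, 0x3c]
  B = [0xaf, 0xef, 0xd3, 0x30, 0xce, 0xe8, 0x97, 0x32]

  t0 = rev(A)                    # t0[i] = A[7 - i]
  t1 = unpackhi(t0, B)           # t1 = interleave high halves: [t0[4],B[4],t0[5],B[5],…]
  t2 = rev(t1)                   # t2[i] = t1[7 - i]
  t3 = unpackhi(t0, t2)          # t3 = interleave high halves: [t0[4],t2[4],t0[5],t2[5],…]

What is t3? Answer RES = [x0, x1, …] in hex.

RES = [ 0xd1  0xe8  0x79  0x79  0xcb  0xce  0x16  0xd1 ]

→ t0 |3c|fd|b3|f0|d1|79|cb|16|
→ t1 |d1|ce|79|e8|cb|97|16|32|
→ t2 |32|16|97|cb|e8|79|ce|d1|
→ t3 |d1|e8|79|79|cb|ce|16|d1|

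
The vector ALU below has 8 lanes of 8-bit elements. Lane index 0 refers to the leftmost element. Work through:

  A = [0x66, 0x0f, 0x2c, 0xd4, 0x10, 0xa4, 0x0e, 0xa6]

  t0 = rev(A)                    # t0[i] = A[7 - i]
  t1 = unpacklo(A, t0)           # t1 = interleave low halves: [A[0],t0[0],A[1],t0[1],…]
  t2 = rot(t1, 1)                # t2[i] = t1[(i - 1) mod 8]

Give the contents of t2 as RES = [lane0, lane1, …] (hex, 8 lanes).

  t0: a6 0e a4 10 d4 2c 0f 66
  t1: 66 a6 0f 0e 2c a4 d4 10
  t2: 10 66 a6 0f 0e 2c a4 d4

RES = [ 0x10  0x66  0xa6  0x0f  0x0e  0x2c  0xa4  0xd4 ]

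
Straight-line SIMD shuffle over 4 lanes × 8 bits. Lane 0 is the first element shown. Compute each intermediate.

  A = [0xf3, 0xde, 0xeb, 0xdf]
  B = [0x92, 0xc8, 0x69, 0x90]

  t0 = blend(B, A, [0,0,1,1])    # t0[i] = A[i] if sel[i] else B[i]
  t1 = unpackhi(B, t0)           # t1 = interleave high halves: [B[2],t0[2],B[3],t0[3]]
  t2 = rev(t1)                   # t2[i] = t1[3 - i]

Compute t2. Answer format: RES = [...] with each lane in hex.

  t0: 92 c8 eb df
  t1: 69 eb 90 df
  t2: df 90 eb 69

RES = [ 0xdf  0x90  0xeb  0x69 ]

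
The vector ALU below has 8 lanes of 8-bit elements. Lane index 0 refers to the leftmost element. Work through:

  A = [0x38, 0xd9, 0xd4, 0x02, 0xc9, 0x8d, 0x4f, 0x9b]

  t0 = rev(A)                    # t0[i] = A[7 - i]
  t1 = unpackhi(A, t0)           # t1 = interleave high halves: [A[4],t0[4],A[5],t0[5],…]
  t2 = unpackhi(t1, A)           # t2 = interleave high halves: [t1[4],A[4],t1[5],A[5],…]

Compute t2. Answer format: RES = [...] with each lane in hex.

→ t0 |9b|4f|8d|c9|02|d4|d9|38|
→ t1 |c9|02|8d|d4|4f|d9|9b|38|
→ t2 |4f|c9|d9|8d|9b|4f|38|9b|

RES = [0x4f, 0xc9, 0xd9, 0x8d, 0x9b, 0x4f, 0x38, 0x9b]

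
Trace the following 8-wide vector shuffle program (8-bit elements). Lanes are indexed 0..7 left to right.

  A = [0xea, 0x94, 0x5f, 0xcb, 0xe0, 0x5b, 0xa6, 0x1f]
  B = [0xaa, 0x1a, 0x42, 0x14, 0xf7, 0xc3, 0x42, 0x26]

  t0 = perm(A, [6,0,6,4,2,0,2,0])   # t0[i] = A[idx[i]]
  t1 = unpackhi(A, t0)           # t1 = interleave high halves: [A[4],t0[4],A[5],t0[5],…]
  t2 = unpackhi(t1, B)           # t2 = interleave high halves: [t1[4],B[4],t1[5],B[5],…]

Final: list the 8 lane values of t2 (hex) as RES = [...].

RES = [ 0xa6  0xf7  0x5f  0xc3  0x1f  0x42  0xea  0x26 ]

→ t0 |a6|ea|a6|e0|5f|ea|5f|ea|
→ t1 |e0|5f|5b|ea|a6|5f|1f|ea|
→ t2 |a6|f7|5f|c3|1f|42|ea|26|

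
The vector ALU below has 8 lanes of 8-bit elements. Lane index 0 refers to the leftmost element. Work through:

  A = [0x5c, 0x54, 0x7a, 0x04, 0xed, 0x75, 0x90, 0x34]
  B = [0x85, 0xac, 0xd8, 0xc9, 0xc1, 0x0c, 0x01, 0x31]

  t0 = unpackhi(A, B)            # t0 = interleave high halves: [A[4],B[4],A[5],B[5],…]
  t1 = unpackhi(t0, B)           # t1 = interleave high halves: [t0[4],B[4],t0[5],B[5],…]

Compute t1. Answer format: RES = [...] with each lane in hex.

RES = [ 0x90  0xc1  0x01  0x0c  0x34  0x01  0x31  0x31 ]

→ t0 |ed|c1|75|0c|90|01|34|31|
→ t1 |90|c1|01|0c|34|01|31|31|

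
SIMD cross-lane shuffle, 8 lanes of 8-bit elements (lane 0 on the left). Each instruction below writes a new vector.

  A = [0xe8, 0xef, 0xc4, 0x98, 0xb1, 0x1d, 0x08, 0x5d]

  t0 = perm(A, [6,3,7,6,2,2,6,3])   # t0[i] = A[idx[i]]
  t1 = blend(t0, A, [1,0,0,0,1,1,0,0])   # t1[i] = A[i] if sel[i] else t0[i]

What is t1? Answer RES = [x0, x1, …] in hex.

RES = [ 0xe8  0x98  0x5d  0x08  0xb1  0x1d  0x08  0x98 ]

  t0: 08 98 5d 08 c4 c4 08 98
  t1: e8 98 5d 08 b1 1d 08 98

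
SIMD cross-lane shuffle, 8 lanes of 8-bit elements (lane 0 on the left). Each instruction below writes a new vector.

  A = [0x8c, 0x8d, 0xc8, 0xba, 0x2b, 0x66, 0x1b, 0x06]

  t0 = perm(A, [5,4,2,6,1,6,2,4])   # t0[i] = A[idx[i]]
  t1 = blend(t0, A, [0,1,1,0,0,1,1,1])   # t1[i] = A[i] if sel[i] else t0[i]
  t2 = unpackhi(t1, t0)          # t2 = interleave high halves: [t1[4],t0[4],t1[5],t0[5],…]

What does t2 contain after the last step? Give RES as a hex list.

RES = [ 0x8d  0x8d  0x66  0x1b  0x1b  0xc8  0x06  0x2b ]

  t0: 66 2b c8 1b 8d 1b c8 2b
  t1: 66 8d c8 1b 8d 66 1b 06
  t2: 8d 8d 66 1b 1b c8 06 2b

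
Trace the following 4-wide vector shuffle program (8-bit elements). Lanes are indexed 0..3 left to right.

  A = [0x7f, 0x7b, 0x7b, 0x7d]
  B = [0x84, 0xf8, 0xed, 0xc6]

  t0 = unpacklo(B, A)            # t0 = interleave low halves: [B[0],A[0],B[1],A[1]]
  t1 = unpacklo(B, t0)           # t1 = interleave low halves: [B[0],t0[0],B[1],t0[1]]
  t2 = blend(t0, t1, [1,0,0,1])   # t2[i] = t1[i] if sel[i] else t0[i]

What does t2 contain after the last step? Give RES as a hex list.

t0 = [0x84, 0x7f, 0xf8, 0x7b]
t1 = [0x84, 0x84, 0xf8, 0x7f]
t2 = [0x84, 0x7f, 0xf8, 0x7f]

RES = [ 0x84  0x7f  0xf8  0x7f ]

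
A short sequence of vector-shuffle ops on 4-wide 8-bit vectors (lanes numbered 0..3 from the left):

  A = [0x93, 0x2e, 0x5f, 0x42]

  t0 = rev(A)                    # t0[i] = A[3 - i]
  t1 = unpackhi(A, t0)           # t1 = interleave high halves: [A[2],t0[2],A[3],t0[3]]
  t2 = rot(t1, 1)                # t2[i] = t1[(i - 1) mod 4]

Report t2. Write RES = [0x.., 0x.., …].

  t0: 42 5f 2e 93
  t1: 5f 2e 42 93
  t2: 93 5f 2e 42

RES = [ 0x93  0x5f  0x2e  0x42 ]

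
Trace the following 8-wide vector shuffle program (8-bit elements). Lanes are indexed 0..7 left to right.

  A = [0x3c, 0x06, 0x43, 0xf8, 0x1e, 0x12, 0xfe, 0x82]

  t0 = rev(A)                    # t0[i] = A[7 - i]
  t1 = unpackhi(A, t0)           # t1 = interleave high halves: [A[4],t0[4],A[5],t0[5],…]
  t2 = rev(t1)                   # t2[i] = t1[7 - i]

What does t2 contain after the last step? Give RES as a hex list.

t0 = [0x82, 0xfe, 0x12, 0x1e, 0xf8, 0x43, 0x06, 0x3c]
t1 = [0x1e, 0xf8, 0x12, 0x43, 0xfe, 0x06, 0x82, 0x3c]
t2 = [0x3c, 0x82, 0x06, 0xfe, 0x43, 0x12, 0xf8, 0x1e]

RES = [0x3c, 0x82, 0x06, 0xfe, 0x43, 0x12, 0xf8, 0x1e]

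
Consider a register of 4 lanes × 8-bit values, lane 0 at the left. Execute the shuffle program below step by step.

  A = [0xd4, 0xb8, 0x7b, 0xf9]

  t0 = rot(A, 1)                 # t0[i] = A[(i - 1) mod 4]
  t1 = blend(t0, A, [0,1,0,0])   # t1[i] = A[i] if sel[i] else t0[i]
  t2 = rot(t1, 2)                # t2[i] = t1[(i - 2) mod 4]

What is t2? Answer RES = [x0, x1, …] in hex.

t0 = [0xf9, 0xd4, 0xb8, 0x7b]
t1 = [0xf9, 0xb8, 0xb8, 0x7b]
t2 = [0xb8, 0x7b, 0xf9, 0xb8]

RES = [0xb8, 0x7b, 0xf9, 0xb8]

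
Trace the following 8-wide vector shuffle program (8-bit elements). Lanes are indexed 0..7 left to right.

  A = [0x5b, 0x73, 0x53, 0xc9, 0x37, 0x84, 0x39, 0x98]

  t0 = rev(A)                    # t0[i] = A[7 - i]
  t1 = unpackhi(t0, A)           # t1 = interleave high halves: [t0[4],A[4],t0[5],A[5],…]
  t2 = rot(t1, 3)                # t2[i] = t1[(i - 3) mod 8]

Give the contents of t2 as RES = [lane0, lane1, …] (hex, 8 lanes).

RES = [0x39, 0x5b, 0x98, 0xc9, 0x37, 0x53, 0x84, 0x73]

→ t0 |98|39|84|37|c9|53|73|5b|
→ t1 |c9|37|53|84|73|39|5b|98|
→ t2 |39|5b|98|c9|37|53|84|73|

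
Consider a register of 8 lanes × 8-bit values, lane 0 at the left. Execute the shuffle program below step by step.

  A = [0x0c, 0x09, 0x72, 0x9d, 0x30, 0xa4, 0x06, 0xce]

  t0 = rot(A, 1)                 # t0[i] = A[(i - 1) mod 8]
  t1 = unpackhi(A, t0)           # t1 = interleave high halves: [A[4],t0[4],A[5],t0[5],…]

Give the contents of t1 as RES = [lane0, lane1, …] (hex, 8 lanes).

RES = [ 0x30  0x9d  0xa4  0x30  0x06  0xa4  0xce  0x06 ]

  t0: ce 0c 09 72 9d 30 a4 06
  t1: 30 9d a4 30 06 a4 ce 06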